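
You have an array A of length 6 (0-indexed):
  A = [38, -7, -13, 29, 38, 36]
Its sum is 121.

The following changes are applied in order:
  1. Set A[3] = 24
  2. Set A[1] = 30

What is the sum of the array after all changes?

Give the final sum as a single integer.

Answer: 153

Derivation:
Initial sum: 121
Change 1: A[3] 29 -> 24, delta = -5, sum = 116
Change 2: A[1] -7 -> 30, delta = 37, sum = 153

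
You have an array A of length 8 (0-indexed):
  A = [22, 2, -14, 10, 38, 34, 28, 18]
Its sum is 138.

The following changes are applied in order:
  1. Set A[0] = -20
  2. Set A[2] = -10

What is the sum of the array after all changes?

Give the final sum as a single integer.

Answer: 100

Derivation:
Initial sum: 138
Change 1: A[0] 22 -> -20, delta = -42, sum = 96
Change 2: A[2] -14 -> -10, delta = 4, sum = 100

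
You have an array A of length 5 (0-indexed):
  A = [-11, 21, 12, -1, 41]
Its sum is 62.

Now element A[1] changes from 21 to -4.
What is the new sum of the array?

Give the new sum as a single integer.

Answer: 37

Derivation:
Old value at index 1: 21
New value at index 1: -4
Delta = -4 - 21 = -25
New sum = old_sum + delta = 62 + (-25) = 37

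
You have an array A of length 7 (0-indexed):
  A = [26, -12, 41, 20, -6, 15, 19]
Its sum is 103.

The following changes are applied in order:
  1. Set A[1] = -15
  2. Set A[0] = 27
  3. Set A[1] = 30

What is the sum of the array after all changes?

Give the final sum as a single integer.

Initial sum: 103
Change 1: A[1] -12 -> -15, delta = -3, sum = 100
Change 2: A[0] 26 -> 27, delta = 1, sum = 101
Change 3: A[1] -15 -> 30, delta = 45, sum = 146

Answer: 146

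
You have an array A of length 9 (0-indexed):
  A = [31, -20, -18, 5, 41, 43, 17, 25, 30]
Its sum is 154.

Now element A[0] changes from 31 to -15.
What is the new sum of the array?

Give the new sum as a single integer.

Old value at index 0: 31
New value at index 0: -15
Delta = -15 - 31 = -46
New sum = old_sum + delta = 154 + (-46) = 108

Answer: 108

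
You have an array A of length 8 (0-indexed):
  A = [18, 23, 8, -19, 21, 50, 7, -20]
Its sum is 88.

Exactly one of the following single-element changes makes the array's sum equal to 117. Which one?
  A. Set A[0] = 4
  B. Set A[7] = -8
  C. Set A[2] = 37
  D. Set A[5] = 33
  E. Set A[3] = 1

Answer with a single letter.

Answer: C

Derivation:
Option A: A[0] 18->4, delta=-14, new_sum=88+(-14)=74
Option B: A[7] -20->-8, delta=12, new_sum=88+(12)=100
Option C: A[2] 8->37, delta=29, new_sum=88+(29)=117 <-- matches target
Option D: A[5] 50->33, delta=-17, new_sum=88+(-17)=71
Option E: A[3] -19->1, delta=20, new_sum=88+(20)=108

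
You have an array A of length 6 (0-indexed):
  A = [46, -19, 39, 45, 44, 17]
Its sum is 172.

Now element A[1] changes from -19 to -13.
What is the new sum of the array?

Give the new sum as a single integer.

Answer: 178

Derivation:
Old value at index 1: -19
New value at index 1: -13
Delta = -13 - -19 = 6
New sum = old_sum + delta = 172 + (6) = 178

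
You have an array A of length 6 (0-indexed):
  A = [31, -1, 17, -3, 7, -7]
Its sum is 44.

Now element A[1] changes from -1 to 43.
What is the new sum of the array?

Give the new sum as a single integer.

Answer: 88

Derivation:
Old value at index 1: -1
New value at index 1: 43
Delta = 43 - -1 = 44
New sum = old_sum + delta = 44 + (44) = 88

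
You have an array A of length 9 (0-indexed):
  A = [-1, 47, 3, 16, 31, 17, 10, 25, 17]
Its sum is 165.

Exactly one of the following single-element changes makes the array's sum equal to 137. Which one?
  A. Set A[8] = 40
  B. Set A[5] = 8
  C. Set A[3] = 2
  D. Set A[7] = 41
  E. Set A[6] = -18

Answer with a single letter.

Answer: E

Derivation:
Option A: A[8] 17->40, delta=23, new_sum=165+(23)=188
Option B: A[5] 17->8, delta=-9, new_sum=165+(-9)=156
Option C: A[3] 16->2, delta=-14, new_sum=165+(-14)=151
Option D: A[7] 25->41, delta=16, new_sum=165+(16)=181
Option E: A[6] 10->-18, delta=-28, new_sum=165+(-28)=137 <-- matches target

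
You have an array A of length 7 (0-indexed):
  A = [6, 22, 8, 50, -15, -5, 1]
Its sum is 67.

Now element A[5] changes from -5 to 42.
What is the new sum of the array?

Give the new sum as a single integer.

Old value at index 5: -5
New value at index 5: 42
Delta = 42 - -5 = 47
New sum = old_sum + delta = 67 + (47) = 114

Answer: 114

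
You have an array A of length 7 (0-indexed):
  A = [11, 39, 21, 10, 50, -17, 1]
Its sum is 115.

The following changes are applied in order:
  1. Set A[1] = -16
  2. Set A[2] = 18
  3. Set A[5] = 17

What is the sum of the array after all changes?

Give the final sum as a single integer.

Answer: 91

Derivation:
Initial sum: 115
Change 1: A[1] 39 -> -16, delta = -55, sum = 60
Change 2: A[2] 21 -> 18, delta = -3, sum = 57
Change 3: A[5] -17 -> 17, delta = 34, sum = 91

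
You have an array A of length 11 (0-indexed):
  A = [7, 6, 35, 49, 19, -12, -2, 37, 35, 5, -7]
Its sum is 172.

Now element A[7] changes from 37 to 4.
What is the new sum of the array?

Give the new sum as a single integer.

Answer: 139

Derivation:
Old value at index 7: 37
New value at index 7: 4
Delta = 4 - 37 = -33
New sum = old_sum + delta = 172 + (-33) = 139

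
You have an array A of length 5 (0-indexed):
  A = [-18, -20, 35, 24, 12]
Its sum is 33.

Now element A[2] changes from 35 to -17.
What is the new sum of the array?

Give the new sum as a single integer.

Old value at index 2: 35
New value at index 2: -17
Delta = -17 - 35 = -52
New sum = old_sum + delta = 33 + (-52) = -19

Answer: -19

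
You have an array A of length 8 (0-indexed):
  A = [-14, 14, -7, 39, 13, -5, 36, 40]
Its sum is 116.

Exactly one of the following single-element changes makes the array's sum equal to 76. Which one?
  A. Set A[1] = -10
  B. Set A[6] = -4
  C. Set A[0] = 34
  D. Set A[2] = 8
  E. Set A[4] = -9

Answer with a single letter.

Option A: A[1] 14->-10, delta=-24, new_sum=116+(-24)=92
Option B: A[6] 36->-4, delta=-40, new_sum=116+(-40)=76 <-- matches target
Option C: A[0] -14->34, delta=48, new_sum=116+(48)=164
Option D: A[2] -7->8, delta=15, new_sum=116+(15)=131
Option E: A[4] 13->-9, delta=-22, new_sum=116+(-22)=94

Answer: B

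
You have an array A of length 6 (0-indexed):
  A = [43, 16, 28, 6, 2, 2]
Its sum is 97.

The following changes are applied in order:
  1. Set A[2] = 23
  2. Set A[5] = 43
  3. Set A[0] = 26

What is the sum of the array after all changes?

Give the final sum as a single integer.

Answer: 116

Derivation:
Initial sum: 97
Change 1: A[2] 28 -> 23, delta = -5, sum = 92
Change 2: A[5] 2 -> 43, delta = 41, sum = 133
Change 3: A[0] 43 -> 26, delta = -17, sum = 116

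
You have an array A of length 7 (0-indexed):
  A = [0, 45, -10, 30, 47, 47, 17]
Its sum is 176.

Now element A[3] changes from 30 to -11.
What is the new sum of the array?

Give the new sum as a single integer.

Old value at index 3: 30
New value at index 3: -11
Delta = -11 - 30 = -41
New sum = old_sum + delta = 176 + (-41) = 135

Answer: 135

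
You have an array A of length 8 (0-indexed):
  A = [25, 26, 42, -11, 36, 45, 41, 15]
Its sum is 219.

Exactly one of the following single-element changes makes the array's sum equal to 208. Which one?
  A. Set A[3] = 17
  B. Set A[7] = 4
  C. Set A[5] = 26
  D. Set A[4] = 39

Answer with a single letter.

Option A: A[3] -11->17, delta=28, new_sum=219+(28)=247
Option B: A[7] 15->4, delta=-11, new_sum=219+(-11)=208 <-- matches target
Option C: A[5] 45->26, delta=-19, new_sum=219+(-19)=200
Option D: A[4] 36->39, delta=3, new_sum=219+(3)=222

Answer: B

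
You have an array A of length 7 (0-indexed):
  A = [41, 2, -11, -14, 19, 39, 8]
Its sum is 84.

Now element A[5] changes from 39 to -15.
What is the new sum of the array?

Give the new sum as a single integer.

Answer: 30

Derivation:
Old value at index 5: 39
New value at index 5: -15
Delta = -15 - 39 = -54
New sum = old_sum + delta = 84 + (-54) = 30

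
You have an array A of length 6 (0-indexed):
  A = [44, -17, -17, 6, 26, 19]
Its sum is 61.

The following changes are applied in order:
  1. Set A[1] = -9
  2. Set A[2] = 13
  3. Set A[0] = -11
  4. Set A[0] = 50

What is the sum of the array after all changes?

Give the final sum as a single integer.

Initial sum: 61
Change 1: A[1] -17 -> -9, delta = 8, sum = 69
Change 2: A[2] -17 -> 13, delta = 30, sum = 99
Change 3: A[0] 44 -> -11, delta = -55, sum = 44
Change 4: A[0] -11 -> 50, delta = 61, sum = 105

Answer: 105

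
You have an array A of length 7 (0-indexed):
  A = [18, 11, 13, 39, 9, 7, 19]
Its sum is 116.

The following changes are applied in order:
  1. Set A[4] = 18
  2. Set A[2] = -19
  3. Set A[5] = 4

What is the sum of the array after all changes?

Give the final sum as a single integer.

Initial sum: 116
Change 1: A[4] 9 -> 18, delta = 9, sum = 125
Change 2: A[2] 13 -> -19, delta = -32, sum = 93
Change 3: A[5] 7 -> 4, delta = -3, sum = 90

Answer: 90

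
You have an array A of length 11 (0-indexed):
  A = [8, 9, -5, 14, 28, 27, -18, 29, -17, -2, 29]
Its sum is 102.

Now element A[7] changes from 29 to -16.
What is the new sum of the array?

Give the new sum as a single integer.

Old value at index 7: 29
New value at index 7: -16
Delta = -16 - 29 = -45
New sum = old_sum + delta = 102 + (-45) = 57

Answer: 57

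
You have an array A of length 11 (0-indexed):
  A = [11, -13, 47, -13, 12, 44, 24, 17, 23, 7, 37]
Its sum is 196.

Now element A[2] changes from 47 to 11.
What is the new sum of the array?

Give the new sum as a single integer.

Old value at index 2: 47
New value at index 2: 11
Delta = 11 - 47 = -36
New sum = old_sum + delta = 196 + (-36) = 160

Answer: 160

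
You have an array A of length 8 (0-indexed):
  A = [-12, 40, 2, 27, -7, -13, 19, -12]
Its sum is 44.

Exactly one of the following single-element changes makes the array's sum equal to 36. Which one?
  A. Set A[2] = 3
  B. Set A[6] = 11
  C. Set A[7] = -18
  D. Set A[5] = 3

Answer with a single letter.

Answer: B

Derivation:
Option A: A[2] 2->3, delta=1, new_sum=44+(1)=45
Option B: A[6] 19->11, delta=-8, new_sum=44+(-8)=36 <-- matches target
Option C: A[7] -12->-18, delta=-6, new_sum=44+(-6)=38
Option D: A[5] -13->3, delta=16, new_sum=44+(16)=60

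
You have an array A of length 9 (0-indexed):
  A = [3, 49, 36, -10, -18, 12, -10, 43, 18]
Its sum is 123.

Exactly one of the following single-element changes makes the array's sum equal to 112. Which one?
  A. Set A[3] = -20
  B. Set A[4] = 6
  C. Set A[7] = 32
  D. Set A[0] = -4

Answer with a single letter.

Answer: C

Derivation:
Option A: A[3] -10->-20, delta=-10, new_sum=123+(-10)=113
Option B: A[4] -18->6, delta=24, new_sum=123+(24)=147
Option C: A[7] 43->32, delta=-11, new_sum=123+(-11)=112 <-- matches target
Option D: A[0] 3->-4, delta=-7, new_sum=123+(-7)=116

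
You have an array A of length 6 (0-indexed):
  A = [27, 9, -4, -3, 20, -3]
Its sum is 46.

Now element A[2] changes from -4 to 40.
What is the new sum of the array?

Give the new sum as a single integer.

Answer: 90

Derivation:
Old value at index 2: -4
New value at index 2: 40
Delta = 40 - -4 = 44
New sum = old_sum + delta = 46 + (44) = 90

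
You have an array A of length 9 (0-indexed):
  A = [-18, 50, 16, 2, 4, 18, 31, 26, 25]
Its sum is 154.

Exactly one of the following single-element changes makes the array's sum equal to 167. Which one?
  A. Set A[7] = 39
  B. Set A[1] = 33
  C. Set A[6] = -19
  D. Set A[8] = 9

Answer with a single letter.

Answer: A

Derivation:
Option A: A[7] 26->39, delta=13, new_sum=154+(13)=167 <-- matches target
Option B: A[1] 50->33, delta=-17, new_sum=154+(-17)=137
Option C: A[6] 31->-19, delta=-50, new_sum=154+(-50)=104
Option D: A[8] 25->9, delta=-16, new_sum=154+(-16)=138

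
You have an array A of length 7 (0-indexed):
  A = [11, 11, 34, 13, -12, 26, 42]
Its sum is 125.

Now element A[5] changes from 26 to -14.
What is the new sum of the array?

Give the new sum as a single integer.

Old value at index 5: 26
New value at index 5: -14
Delta = -14 - 26 = -40
New sum = old_sum + delta = 125 + (-40) = 85

Answer: 85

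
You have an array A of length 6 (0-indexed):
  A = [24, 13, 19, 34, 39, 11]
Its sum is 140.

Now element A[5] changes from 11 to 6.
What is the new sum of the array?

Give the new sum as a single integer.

Old value at index 5: 11
New value at index 5: 6
Delta = 6 - 11 = -5
New sum = old_sum + delta = 140 + (-5) = 135

Answer: 135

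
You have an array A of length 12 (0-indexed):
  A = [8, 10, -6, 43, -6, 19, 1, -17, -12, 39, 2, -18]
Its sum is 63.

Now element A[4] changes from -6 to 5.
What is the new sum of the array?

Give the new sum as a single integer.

Old value at index 4: -6
New value at index 4: 5
Delta = 5 - -6 = 11
New sum = old_sum + delta = 63 + (11) = 74

Answer: 74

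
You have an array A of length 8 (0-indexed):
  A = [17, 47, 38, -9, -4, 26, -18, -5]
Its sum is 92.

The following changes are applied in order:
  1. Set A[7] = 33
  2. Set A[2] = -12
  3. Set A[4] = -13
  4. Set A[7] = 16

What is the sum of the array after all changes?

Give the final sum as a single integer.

Initial sum: 92
Change 1: A[7] -5 -> 33, delta = 38, sum = 130
Change 2: A[2] 38 -> -12, delta = -50, sum = 80
Change 3: A[4] -4 -> -13, delta = -9, sum = 71
Change 4: A[7] 33 -> 16, delta = -17, sum = 54

Answer: 54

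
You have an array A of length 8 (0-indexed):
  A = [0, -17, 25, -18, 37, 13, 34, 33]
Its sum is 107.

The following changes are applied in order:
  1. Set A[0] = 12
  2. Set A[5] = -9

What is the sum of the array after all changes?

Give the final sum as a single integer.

Initial sum: 107
Change 1: A[0] 0 -> 12, delta = 12, sum = 119
Change 2: A[5] 13 -> -9, delta = -22, sum = 97

Answer: 97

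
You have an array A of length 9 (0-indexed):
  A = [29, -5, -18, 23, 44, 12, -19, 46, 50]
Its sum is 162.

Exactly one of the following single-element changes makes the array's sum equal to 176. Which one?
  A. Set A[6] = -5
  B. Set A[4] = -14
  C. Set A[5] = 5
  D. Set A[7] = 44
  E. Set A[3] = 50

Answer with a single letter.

Option A: A[6] -19->-5, delta=14, new_sum=162+(14)=176 <-- matches target
Option B: A[4] 44->-14, delta=-58, new_sum=162+(-58)=104
Option C: A[5] 12->5, delta=-7, new_sum=162+(-7)=155
Option D: A[7] 46->44, delta=-2, new_sum=162+(-2)=160
Option E: A[3] 23->50, delta=27, new_sum=162+(27)=189

Answer: A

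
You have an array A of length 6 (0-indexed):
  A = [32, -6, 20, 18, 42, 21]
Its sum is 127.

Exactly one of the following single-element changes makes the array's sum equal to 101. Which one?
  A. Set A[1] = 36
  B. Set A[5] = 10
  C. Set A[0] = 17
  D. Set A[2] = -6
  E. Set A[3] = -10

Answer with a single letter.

Option A: A[1] -6->36, delta=42, new_sum=127+(42)=169
Option B: A[5] 21->10, delta=-11, new_sum=127+(-11)=116
Option C: A[0] 32->17, delta=-15, new_sum=127+(-15)=112
Option D: A[2] 20->-6, delta=-26, new_sum=127+(-26)=101 <-- matches target
Option E: A[3] 18->-10, delta=-28, new_sum=127+(-28)=99

Answer: D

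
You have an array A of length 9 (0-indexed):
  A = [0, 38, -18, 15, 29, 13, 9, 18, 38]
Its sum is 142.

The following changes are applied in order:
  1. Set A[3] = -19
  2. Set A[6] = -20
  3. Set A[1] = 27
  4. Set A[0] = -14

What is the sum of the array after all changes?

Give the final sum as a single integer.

Initial sum: 142
Change 1: A[3] 15 -> -19, delta = -34, sum = 108
Change 2: A[6] 9 -> -20, delta = -29, sum = 79
Change 3: A[1] 38 -> 27, delta = -11, sum = 68
Change 4: A[0] 0 -> -14, delta = -14, sum = 54

Answer: 54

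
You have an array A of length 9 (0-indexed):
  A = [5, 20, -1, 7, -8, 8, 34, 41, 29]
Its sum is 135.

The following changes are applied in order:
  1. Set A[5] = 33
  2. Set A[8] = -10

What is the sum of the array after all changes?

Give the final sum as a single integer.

Answer: 121

Derivation:
Initial sum: 135
Change 1: A[5] 8 -> 33, delta = 25, sum = 160
Change 2: A[8] 29 -> -10, delta = -39, sum = 121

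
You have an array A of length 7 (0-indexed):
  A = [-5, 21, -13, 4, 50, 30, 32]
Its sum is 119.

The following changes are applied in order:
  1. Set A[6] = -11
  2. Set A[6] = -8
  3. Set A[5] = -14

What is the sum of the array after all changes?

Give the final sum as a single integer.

Answer: 35

Derivation:
Initial sum: 119
Change 1: A[6] 32 -> -11, delta = -43, sum = 76
Change 2: A[6] -11 -> -8, delta = 3, sum = 79
Change 3: A[5] 30 -> -14, delta = -44, sum = 35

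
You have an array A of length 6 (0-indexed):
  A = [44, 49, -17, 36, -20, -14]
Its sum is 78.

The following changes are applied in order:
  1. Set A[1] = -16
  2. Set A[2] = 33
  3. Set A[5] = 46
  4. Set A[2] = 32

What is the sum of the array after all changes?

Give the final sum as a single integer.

Initial sum: 78
Change 1: A[1] 49 -> -16, delta = -65, sum = 13
Change 2: A[2] -17 -> 33, delta = 50, sum = 63
Change 3: A[5] -14 -> 46, delta = 60, sum = 123
Change 4: A[2] 33 -> 32, delta = -1, sum = 122

Answer: 122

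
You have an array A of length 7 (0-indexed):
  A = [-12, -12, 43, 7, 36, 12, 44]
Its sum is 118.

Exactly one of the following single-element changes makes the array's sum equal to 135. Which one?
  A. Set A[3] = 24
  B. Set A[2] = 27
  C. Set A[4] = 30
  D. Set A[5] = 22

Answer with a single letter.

Answer: A

Derivation:
Option A: A[3] 7->24, delta=17, new_sum=118+(17)=135 <-- matches target
Option B: A[2] 43->27, delta=-16, new_sum=118+(-16)=102
Option C: A[4] 36->30, delta=-6, new_sum=118+(-6)=112
Option D: A[5] 12->22, delta=10, new_sum=118+(10)=128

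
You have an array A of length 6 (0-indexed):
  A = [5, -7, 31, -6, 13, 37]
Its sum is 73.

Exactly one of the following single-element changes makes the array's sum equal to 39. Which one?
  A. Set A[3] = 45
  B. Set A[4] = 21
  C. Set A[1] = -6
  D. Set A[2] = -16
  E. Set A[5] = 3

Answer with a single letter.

Option A: A[3] -6->45, delta=51, new_sum=73+(51)=124
Option B: A[4] 13->21, delta=8, new_sum=73+(8)=81
Option C: A[1] -7->-6, delta=1, new_sum=73+(1)=74
Option D: A[2] 31->-16, delta=-47, new_sum=73+(-47)=26
Option E: A[5] 37->3, delta=-34, new_sum=73+(-34)=39 <-- matches target

Answer: E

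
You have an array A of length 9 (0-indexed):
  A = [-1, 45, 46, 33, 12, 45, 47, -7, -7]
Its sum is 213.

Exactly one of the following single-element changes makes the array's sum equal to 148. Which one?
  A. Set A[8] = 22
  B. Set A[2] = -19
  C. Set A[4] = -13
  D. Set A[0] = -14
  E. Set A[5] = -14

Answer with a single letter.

Answer: B

Derivation:
Option A: A[8] -7->22, delta=29, new_sum=213+(29)=242
Option B: A[2] 46->-19, delta=-65, new_sum=213+(-65)=148 <-- matches target
Option C: A[4] 12->-13, delta=-25, new_sum=213+(-25)=188
Option D: A[0] -1->-14, delta=-13, new_sum=213+(-13)=200
Option E: A[5] 45->-14, delta=-59, new_sum=213+(-59)=154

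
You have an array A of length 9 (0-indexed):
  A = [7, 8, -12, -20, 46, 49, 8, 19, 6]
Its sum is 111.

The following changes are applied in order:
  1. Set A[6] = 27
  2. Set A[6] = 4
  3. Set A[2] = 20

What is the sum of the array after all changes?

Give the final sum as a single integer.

Initial sum: 111
Change 1: A[6] 8 -> 27, delta = 19, sum = 130
Change 2: A[6] 27 -> 4, delta = -23, sum = 107
Change 3: A[2] -12 -> 20, delta = 32, sum = 139

Answer: 139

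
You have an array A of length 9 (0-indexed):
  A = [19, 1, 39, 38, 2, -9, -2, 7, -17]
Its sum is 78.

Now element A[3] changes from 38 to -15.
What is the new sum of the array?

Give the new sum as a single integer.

Answer: 25

Derivation:
Old value at index 3: 38
New value at index 3: -15
Delta = -15 - 38 = -53
New sum = old_sum + delta = 78 + (-53) = 25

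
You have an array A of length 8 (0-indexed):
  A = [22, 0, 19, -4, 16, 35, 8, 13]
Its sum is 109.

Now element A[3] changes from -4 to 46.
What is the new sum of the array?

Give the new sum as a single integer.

Old value at index 3: -4
New value at index 3: 46
Delta = 46 - -4 = 50
New sum = old_sum + delta = 109 + (50) = 159

Answer: 159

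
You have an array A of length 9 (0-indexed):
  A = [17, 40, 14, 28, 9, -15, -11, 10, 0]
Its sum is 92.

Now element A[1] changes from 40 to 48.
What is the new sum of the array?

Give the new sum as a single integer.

Answer: 100

Derivation:
Old value at index 1: 40
New value at index 1: 48
Delta = 48 - 40 = 8
New sum = old_sum + delta = 92 + (8) = 100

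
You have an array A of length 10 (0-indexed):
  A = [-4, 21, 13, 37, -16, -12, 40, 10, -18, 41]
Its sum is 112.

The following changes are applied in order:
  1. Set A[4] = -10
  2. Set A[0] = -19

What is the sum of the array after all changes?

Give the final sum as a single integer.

Initial sum: 112
Change 1: A[4] -16 -> -10, delta = 6, sum = 118
Change 2: A[0] -4 -> -19, delta = -15, sum = 103

Answer: 103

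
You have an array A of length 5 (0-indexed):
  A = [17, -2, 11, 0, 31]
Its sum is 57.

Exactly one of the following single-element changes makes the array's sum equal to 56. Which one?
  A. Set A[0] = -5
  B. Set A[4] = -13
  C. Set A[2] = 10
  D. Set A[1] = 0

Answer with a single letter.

Option A: A[0] 17->-5, delta=-22, new_sum=57+(-22)=35
Option B: A[4] 31->-13, delta=-44, new_sum=57+(-44)=13
Option C: A[2] 11->10, delta=-1, new_sum=57+(-1)=56 <-- matches target
Option D: A[1] -2->0, delta=2, new_sum=57+(2)=59

Answer: C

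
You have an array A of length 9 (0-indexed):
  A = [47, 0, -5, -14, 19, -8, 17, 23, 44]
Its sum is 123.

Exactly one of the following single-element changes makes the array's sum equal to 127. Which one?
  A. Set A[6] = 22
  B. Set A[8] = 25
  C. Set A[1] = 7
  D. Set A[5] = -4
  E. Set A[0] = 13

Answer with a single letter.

Option A: A[6] 17->22, delta=5, new_sum=123+(5)=128
Option B: A[8] 44->25, delta=-19, new_sum=123+(-19)=104
Option C: A[1] 0->7, delta=7, new_sum=123+(7)=130
Option D: A[5] -8->-4, delta=4, new_sum=123+(4)=127 <-- matches target
Option E: A[0] 47->13, delta=-34, new_sum=123+(-34)=89

Answer: D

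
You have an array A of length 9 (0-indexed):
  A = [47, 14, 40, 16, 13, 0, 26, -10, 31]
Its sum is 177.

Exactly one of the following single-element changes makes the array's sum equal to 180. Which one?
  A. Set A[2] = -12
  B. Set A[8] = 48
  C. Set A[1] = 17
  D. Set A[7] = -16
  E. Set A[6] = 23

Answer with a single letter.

Answer: C

Derivation:
Option A: A[2] 40->-12, delta=-52, new_sum=177+(-52)=125
Option B: A[8] 31->48, delta=17, new_sum=177+(17)=194
Option C: A[1] 14->17, delta=3, new_sum=177+(3)=180 <-- matches target
Option D: A[7] -10->-16, delta=-6, new_sum=177+(-6)=171
Option E: A[6] 26->23, delta=-3, new_sum=177+(-3)=174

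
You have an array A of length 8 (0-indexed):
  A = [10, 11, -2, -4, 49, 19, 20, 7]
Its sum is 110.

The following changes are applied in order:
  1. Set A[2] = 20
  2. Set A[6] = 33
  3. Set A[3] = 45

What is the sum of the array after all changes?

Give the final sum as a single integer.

Initial sum: 110
Change 1: A[2] -2 -> 20, delta = 22, sum = 132
Change 2: A[6] 20 -> 33, delta = 13, sum = 145
Change 3: A[3] -4 -> 45, delta = 49, sum = 194

Answer: 194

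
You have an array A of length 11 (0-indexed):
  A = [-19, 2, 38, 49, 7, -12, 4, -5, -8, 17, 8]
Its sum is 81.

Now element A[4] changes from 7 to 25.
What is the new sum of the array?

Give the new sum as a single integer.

Answer: 99

Derivation:
Old value at index 4: 7
New value at index 4: 25
Delta = 25 - 7 = 18
New sum = old_sum + delta = 81 + (18) = 99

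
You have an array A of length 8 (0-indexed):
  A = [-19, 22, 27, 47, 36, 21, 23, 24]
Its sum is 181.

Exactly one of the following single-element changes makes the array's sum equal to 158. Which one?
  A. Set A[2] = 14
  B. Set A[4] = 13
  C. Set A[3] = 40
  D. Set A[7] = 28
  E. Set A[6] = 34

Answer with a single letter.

Option A: A[2] 27->14, delta=-13, new_sum=181+(-13)=168
Option B: A[4] 36->13, delta=-23, new_sum=181+(-23)=158 <-- matches target
Option C: A[3] 47->40, delta=-7, new_sum=181+(-7)=174
Option D: A[7] 24->28, delta=4, new_sum=181+(4)=185
Option E: A[6] 23->34, delta=11, new_sum=181+(11)=192

Answer: B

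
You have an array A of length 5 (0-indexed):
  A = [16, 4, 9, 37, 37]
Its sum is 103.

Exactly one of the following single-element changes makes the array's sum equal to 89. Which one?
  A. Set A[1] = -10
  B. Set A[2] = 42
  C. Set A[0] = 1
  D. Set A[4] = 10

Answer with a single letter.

Answer: A

Derivation:
Option A: A[1] 4->-10, delta=-14, new_sum=103+(-14)=89 <-- matches target
Option B: A[2] 9->42, delta=33, new_sum=103+(33)=136
Option C: A[0] 16->1, delta=-15, new_sum=103+(-15)=88
Option D: A[4] 37->10, delta=-27, new_sum=103+(-27)=76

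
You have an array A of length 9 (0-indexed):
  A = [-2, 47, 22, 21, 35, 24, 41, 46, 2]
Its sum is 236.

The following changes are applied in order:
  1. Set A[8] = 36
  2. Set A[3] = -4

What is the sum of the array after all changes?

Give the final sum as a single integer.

Initial sum: 236
Change 1: A[8] 2 -> 36, delta = 34, sum = 270
Change 2: A[3] 21 -> -4, delta = -25, sum = 245

Answer: 245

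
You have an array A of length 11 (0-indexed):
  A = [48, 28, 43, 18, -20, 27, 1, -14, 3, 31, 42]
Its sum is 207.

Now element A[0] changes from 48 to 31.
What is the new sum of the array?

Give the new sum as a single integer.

Answer: 190

Derivation:
Old value at index 0: 48
New value at index 0: 31
Delta = 31 - 48 = -17
New sum = old_sum + delta = 207 + (-17) = 190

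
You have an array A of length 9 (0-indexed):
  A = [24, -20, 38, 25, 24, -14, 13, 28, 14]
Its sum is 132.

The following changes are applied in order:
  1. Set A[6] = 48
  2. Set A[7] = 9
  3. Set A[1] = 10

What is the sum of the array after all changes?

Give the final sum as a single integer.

Initial sum: 132
Change 1: A[6] 13 -> 48, delta = 35, sum = 167
Change 2: A[7] 28 -> 9, delta = -19, sum = 148
Change 3: A[1] -20 -> 10, delta = 30, sum = 178

Answer: 178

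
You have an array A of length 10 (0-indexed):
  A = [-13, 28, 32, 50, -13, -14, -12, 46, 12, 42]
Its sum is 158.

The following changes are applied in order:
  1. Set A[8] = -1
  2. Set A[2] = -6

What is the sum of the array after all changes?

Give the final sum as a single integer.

Initial sum: 158
Change 1: A[8] 12 -> -1, delta = -13, sum = 145
Change 2: A[2] 32 -> -6, delta = -38, sum = 107

Answer: 107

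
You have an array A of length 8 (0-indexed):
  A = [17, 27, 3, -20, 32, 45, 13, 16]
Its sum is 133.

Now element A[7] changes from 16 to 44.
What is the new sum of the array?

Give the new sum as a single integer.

Answer: 161

Derivation:
Old value at index 7: 16
New value at index 7: 44
Delta = 44 - 16 = 28
New sum = old_sum + delta = 133 + (28) = 161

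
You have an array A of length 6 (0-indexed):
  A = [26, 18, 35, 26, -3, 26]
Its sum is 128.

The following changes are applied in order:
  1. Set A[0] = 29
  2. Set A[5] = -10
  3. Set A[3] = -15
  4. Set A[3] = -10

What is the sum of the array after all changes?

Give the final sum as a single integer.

Answer: 59

Derivation:
Initial sum: 128
Change 1: A[0] 26 -> 29, delta = 3, sum = 131
Change 2: A[5] 26 -> -10, delta = -36, sum = 95
Change 3: A[3] 26 -> -15, delta = -41, sum = 54
Change 4: A[3] -15 -> -10, delta = 5, sum = 59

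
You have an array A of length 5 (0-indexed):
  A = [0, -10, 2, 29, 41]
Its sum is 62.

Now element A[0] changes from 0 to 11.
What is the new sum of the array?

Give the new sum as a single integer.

Old value at index 0: 0
New value at index 0: 11
Delta = 11 - 0 = 11
New sum = old_sum + delta = 62 + (11) = 73

Answer: 73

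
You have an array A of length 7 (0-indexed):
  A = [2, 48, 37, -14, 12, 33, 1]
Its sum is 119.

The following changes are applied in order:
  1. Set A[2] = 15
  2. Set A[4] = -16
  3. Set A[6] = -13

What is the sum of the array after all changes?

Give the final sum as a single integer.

Answer: 55

Derivation:
Initial sum: 119
Change 1: A[2] 37 -> 15, delta = -22, sum = 97
Change 2: A[4] 12 -> -16, delta = -28, sum = 69
Change 3: A[6] 1 -> -13, delta = -14, sum = 55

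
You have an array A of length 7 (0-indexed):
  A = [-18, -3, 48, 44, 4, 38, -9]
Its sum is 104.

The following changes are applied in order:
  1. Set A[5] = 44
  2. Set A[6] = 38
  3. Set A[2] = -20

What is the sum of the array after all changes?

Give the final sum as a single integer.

Initial sum: 104
Change 1: A[5] 38 -> 44, delta = 6, sum = 110
Change 2: A[6] -9 -> 38, delta = 47, sum = 157
Change 3: A[2] 48 -> -20, delta = -68, sum = 89

Answer: 89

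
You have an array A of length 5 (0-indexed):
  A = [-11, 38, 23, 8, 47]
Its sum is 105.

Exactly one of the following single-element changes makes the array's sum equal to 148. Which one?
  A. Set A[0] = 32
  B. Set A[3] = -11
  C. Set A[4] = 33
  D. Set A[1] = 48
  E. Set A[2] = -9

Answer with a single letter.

Option A: A[0] -11->32, delta=43, new_sum=105+(43)=148 <-- matches target
Option B: A[3] 8->-11, delta=-19, new_sum=105+(-19)=86
Option C: A[4] 47->33, delta=-14, new_sum=105+(-14)=91
Option D: A[1] 38->48, delta=10, new_sum=105+(10)=115
Option E: A[2] 23->-9, delta=-32, new_sum=105+(-32)=73

Answer: A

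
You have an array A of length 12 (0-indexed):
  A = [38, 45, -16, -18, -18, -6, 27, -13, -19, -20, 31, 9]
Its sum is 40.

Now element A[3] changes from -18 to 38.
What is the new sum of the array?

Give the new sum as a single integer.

Old value at index 3: -18
New value at index 3: 38
Delta = 38 - -18 = 56
New sum = old_sum + delta = 40 + (56) = 96

Answer: 96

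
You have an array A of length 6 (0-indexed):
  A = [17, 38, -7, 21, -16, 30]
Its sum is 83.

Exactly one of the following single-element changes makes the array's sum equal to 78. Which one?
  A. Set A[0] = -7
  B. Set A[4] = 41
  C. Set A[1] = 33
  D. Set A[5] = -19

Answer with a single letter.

Option A: A[0] 17->-7, delta=-24, new_sum=83+(-24)=59
Option B: A[4] -16->41, delta=57, new_sum=83+(57)=140
Option C: A[1] 38->33, delta=-5, new_sum=83+(-5)=78 <-- matches target
Option D: A[5] 30->-19, delta=-49, new_sum=83+(-49)=34

Answer: C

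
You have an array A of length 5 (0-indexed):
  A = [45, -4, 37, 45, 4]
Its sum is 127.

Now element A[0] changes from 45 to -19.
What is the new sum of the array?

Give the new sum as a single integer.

Old value at index 0: 45
New value at index 0: -19
Delta = -19 - 45 = -64
New sum = old_sum + delta = 127 + (-64) = 63

Answer: 63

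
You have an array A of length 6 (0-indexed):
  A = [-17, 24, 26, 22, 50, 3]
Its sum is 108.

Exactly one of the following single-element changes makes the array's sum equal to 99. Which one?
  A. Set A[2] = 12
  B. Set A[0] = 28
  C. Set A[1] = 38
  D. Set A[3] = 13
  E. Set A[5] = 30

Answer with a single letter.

Option A: A[2] 26->12, delta=-14, new_sum=108+(-14)=94
Option B: A[0] -17->28, delta=45, new_sum=108+(45)=153
Option C: A[1] 24->38, delta=14, new_sum=108+(14)=122
Option D: A[3] 22->13, delta=-9, new_sum=108+(-9)=99 <-- matches target
Option E: A[5] 3->30, delta=27, new_sum=108+(27)=135

Answer: D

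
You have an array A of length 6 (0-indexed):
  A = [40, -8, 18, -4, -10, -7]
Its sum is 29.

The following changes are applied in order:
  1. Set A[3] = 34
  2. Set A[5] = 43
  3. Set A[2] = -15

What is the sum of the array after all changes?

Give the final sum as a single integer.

Answer: 84

Derivation:
Initial sum: 29
Change 1: A[3] -4 -> 34, delta = 38, sum = 67
Change 2: A[5] -7 -> 43, delta = 50, sum = 117
Change 3: A[2] 18 -> -15, delta = -33, sum = 84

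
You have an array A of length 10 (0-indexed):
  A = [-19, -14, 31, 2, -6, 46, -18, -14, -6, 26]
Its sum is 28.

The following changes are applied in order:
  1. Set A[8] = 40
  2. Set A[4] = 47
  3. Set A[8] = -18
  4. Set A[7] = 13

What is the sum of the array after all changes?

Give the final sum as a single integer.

Initial sum: 28
Change 1: A[8] -6 -> 40, delta = 46, sum = 74
Change 2: A[4] -6 -> 47, delta = 53, sum = 127
Change 3: A[8] 40 -> -18, delta = -58, sum = 69
Change 4: A[7] -14 -> 13, delta = 27, sum = 96

Answer: 96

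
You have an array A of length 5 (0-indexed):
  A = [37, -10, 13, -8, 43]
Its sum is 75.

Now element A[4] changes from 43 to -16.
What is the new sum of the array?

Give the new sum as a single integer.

Answer: 16

Derivation:
Old value at index 4: 43
New value at index 4: -16
Delta = -16 - 43 = -59
New sum = old_sum + delta = 75 + (-59) = 16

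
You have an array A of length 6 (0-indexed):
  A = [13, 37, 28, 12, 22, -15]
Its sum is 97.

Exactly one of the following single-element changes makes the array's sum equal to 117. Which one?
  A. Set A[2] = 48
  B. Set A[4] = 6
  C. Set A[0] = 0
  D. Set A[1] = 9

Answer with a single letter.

Answer: A

Derivation:
Option A: A[2] 28->48, delta=20, new_sum=97+(20)=117 <-- matches target
Option B: A[4] 22->6, delta=-16, new_sum=97+(-16)=81
Option C: A[0] 13->0, delta=-13, new_sum=97+(-13)=84
Option D: A[1] 37->9, delta=-28, new_sum=97+(-28)=69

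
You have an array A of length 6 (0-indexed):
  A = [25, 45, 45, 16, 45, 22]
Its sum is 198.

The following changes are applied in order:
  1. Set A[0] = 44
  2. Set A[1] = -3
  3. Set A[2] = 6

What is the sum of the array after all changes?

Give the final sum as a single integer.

Initial sum: 198
Change 1: A[0] 25 -> 44, delta = 19, sum = 217
Change 2: A[1] 45 -> -3, delta = -48, sum = 169
Change 3: A[2] 45 -> 6, delta = -39, sum = 130

Answer: 130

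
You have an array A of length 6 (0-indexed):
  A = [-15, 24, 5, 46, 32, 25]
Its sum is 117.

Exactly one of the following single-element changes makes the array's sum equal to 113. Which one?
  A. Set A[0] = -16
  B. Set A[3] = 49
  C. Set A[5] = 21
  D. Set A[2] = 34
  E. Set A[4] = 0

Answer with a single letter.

Answer: C

Derivation:
Option A: A[0] -15->-16, delta=-1, new_sum=117+(-1)=116
Option B: A[3] 46->49, delta=3, new_sum=117+(3)=120
Option C: A[5] 25->21, delta=-4, new_sum=117+(-4)=113 <-- matches target
Option D: A[2] 5->34, delta=29, new_sum=117+(29)=146
Option E: A[4] 32->0, delta=-32, new_sum=117+(-32)=85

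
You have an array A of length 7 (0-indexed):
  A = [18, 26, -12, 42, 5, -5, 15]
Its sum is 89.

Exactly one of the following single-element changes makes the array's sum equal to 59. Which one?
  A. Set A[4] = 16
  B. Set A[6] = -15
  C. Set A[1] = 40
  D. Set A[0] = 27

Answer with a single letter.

Answer: B

Derivation:
Option A: A[4] 5->16, delta=11, new_sum=89+(11)=100
Option B: A[6] 15->-15, delta=-30, new_sum=89+(-30)=59 <-- matches target
Option C: A[1] 26->40, delta=14, new_sum=89+(14)=103
Option D: A[0] 18->27, delta=9, new_sum=89+(9)=98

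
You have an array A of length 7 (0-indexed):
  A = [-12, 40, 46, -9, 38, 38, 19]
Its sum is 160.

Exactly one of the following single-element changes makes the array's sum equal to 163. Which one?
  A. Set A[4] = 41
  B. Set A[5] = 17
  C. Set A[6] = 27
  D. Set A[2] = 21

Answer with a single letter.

Answer: A

Derivation:
Option A: A[4] 38->41, delta=3, new_sum=160+(3)=163 <-- matches target
Option B: A[5] 38->17, delta=-21, new_sum=160+(-21)=139
Option C: A[6] 19->27, delta=8, new_sum=160+(8)=168
Option D: A[2] 46->21, delta=-25, new_sum=160+(-25)=135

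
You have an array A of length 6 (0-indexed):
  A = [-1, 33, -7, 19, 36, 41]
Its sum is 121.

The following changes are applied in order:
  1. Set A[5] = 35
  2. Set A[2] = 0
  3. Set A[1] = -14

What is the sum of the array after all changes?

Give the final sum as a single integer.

Initial sum: 121
Change 1: A[5] 41 -> 35, delta = -6, sum = 115
Change 2: A[2] -7 -> 0, delta = 7, sum = 122
Change 3: A[1] 33 -> -14, delta = -47, sum = 75

Answer: 75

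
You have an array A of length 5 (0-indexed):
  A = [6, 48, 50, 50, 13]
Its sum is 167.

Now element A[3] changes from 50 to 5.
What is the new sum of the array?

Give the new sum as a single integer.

Answer: 122

Derivation:
Old value at index 3: 50
New value at index 3: 5
Delta = 5 - 50 = -45
New sum = old_sum + delta = 167 + (-45) = 122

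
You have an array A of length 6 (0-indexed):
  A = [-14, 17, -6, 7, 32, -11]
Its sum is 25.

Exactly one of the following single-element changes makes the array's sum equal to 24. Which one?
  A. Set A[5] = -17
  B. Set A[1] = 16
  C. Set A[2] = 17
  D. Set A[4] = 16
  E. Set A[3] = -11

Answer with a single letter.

Option A: A[5] -11->-17, delta=-6, new_sum=25+(-6)=19
Option B: A[1] 17->16, delta=-1, new_sum=25+(-1)=24 <-- matches target
Option C: A[2] -6->17, delta=23, new_sum=25+(23)=48
Option D: A[4] 32->16, delta=-16, new_sum=25+(-16)=9
Option E: A[3] 7->-11, delta=-18, new_sum=25+(-18)=7

Answer: B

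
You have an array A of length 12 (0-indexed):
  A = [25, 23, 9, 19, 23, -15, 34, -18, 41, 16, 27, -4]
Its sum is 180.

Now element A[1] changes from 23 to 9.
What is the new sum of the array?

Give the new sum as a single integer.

Answer: 166

Derivation:
Old value at index 1: 23
New value at index 1: 9
Delta = 9 - 23 = -14
New sum = old_sum + delta = 180 + (-14) = 166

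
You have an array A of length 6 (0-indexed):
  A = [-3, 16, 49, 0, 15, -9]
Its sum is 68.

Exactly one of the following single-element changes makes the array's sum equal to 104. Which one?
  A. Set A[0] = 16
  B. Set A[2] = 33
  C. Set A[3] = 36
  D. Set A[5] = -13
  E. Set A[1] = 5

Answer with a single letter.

Option A: A[0] -3->16, delta=19, new_sum=68+(19)=87
Option B: A[2] 49->33, delta=-16, new_sum=68+(-16)=52
Option C: A[3] 0->36, delta=36, new_sum=68+(36)=104 <-- matches target
Option D: A[5] -9->-13, delta=-4, new_sum=68+(-4)=64
Option E: A[1] 16->5, delta=-11, new_sum=68+(-11)=57

Answer: C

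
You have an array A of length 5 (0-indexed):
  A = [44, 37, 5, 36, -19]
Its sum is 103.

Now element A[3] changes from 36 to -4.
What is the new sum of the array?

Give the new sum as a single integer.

Answer: 63

Derivation:
Old value at index 3: 36
New value at index 3: -4
Delta = -4 - 36 = -40
New sum = old_sum + delta = 103 + (-40) = 63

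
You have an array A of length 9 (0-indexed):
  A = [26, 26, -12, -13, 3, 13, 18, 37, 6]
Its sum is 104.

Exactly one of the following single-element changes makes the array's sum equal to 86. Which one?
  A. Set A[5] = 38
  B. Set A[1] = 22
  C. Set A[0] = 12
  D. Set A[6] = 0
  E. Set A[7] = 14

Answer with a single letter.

Answer: D

Derivation:
Option A: A[5] 13->38, delta=25, new_sum=104+(25)=129
Option B: A[1] 26->22, delta=-4, new_sum=104+(-4)=100
Option C: A[0] 26->12, delta=-14, new_sum=104+(-14)=90
Option D: A[6] 18->0, delta=-18, new_sum=104+(-18)=86 <-- matches target
Option E: A[7] 37->14, delta=-23, new_sum=104+(-23)=81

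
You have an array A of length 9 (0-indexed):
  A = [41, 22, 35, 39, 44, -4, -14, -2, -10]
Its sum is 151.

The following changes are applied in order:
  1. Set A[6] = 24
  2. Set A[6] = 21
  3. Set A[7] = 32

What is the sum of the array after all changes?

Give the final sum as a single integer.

Answer: 220

Derivation:
Initial sum: 151
Change 1: A[6] -14 -> 24, delta = 38, sum = 189
Change 2: A[6] 24 -> 21, delta = -3, sum = 186
Change 3: A[7] -2 -> 32, delta = 34, sum = 220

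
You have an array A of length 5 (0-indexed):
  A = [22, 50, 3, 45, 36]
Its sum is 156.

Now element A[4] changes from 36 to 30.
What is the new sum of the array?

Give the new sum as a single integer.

Old value at index 4: 36
New value at index 4: 30
Delta = 30 - 36 = -6
New sum = old_sum + delta = 156 + (-6) = 150

Answer: 150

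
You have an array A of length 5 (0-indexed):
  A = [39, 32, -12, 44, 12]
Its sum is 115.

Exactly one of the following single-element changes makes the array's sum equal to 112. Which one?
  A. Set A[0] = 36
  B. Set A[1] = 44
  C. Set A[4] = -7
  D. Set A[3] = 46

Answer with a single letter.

Option A: A[0] 39->36, delta=-3, new_sum=115+(-3)=112 <-- matches target
Option B: A[1] 32->44, delta=12, new_sum=115+(12)=127
Option C: A[4] 12->-7, delta=-19, new_sum=115+(-19)=96
Option D: A[3] 44->46, delta=2, new_sum=115+(2)=117

Answer: A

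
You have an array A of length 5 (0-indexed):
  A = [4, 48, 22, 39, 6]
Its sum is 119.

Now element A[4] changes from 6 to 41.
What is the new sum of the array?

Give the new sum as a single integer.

Answer: 154

Derivation:
Old value at index 4: 6
New value at index 4: 41
Delta = 41 - 6 = 35
New sum = old_sum + delta = 119 + (35) = 154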